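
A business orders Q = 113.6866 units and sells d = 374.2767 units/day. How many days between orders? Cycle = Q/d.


Cycle = 113.6866 / 374.2767 = 0.3038

0.3038 days


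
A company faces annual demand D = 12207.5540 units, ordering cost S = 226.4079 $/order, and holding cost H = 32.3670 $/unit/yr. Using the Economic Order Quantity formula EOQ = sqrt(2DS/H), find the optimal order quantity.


2*D*S = 2 * 12207.5540 * 226.4079 = 5527773.3306
2*D*S/H = 170784.2349
EOQ = sqrt(170784.2349) = 413.2605

413.2605 units


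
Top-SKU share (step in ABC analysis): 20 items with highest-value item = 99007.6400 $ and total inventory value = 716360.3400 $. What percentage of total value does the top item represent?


Top item = 99007.6400
Total = 716360.3400
Percentage = 99007.6400 / 716360.3400 * 100 = 13.8209

13.8209%


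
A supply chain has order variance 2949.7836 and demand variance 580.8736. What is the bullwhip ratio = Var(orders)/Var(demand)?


BW = 2949.7836 / 580.8736 = 5.0782

5.0782


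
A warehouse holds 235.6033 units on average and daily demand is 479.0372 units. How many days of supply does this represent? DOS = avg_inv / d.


DOS = 235.6033 / 479.0372 = 0.4918

0.4918 days


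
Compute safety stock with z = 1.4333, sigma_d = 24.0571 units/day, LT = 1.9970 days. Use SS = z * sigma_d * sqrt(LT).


sqrt(LT) = sqrt(1.9970) = 1.4132
SS = 1.4333 * 24.0571 * 1.4132 = 48.7270

48.7270 units


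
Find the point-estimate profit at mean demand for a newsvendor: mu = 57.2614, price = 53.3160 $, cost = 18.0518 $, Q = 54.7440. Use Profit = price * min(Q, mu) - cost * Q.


Sales at mu = min(54.7440, 57.2614) = 54.7440
Revenue = 53.3160 * 54.7440 = 2918.7311
Total cost = 18.0518 * 54.7440 = 988.2277
Profit = 2918.7311 - 988.2277 = 1930.5034

1930.5034 $


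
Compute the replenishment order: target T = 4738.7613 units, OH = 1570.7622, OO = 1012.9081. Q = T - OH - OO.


Inventory position = OH + OO = 1570.7622 + 1012.9081 = 2583.6703
Q = 4738.7613 - 2583.6703 = 2155.0910

2155.0910 units


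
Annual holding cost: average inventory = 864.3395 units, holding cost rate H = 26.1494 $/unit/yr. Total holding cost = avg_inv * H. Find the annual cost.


Cost = 864.3395 * 26.1494 = 22601.9593

22601.9593 $/yr


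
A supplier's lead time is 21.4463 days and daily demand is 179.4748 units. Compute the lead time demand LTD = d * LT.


LTD = 179.4748 * 21.4463 = 3849.0704

3849.0704 units


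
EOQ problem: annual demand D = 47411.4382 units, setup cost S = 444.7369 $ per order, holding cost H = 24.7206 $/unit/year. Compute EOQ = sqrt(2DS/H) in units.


2*D*S = 2 * 47411.4382 * 444.7369 = 42171232.0992
2*D*S/H = 1705914.5854
EOQ = sqrt(1705914.5854) = 1306.1067

1306.1067 units


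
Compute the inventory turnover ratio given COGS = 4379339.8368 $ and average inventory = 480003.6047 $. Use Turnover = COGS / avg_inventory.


Turnover = 4379339.8368 / 480003.6047 = 9.1236

9.1236


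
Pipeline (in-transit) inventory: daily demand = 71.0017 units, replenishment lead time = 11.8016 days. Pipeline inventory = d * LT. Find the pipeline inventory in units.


Pipeline = 71.0017 * 11.8016 = 837.9337

837.9337 units


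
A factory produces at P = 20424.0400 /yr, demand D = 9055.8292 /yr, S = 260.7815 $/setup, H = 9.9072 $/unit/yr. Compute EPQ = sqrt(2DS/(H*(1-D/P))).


1 - D/P = 1 - 0.4434 = 0.5566
H*(1-D/P) = 5.5144
2DS = 4723185.4450
EPQ = sqrt(856512.2948) = 925.4795

925.4795 units


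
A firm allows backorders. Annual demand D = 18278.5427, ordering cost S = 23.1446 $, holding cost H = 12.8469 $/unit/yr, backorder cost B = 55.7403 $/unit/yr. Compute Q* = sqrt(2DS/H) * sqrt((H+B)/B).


sqrt(2DS/H) = 256.6324
sqrt((H+B)/B) = 1.1093
Q* = 256.6324 * 1.1093 = 284.6743

284.6743 units


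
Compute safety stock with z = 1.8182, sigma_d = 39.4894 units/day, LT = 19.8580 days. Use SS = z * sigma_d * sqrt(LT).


sqrt(LT) = sqrt(19.8580) = 4.4562
SS = 1.8182 * 39.4894 * 4.4562 = 319.9558

319.9558 units


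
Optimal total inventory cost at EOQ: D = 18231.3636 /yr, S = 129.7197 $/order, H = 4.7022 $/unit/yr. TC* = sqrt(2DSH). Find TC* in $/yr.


2*D*S*H = 22241095.8126
TC* = sqrt(22241095.8126) = 4716.0466

4716.0466 $/yr


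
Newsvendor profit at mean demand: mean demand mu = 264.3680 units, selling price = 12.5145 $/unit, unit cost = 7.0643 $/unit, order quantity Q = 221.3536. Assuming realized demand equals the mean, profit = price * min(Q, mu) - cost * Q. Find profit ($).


Sales at mu = min(221.3536, 264.3680) = 221.3536
Revenue = 12.5145 * 221.3536 = 2770.1296
Total cost = 7.0643 * 221.3536 = 1563.7082
Profit = 2770.1296 - 1563.7082 = 1206.4214

1206.4214 $


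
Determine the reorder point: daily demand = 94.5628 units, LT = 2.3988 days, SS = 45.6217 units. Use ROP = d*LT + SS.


d*LT = 94.5628 * 2.3988 = 226.8372
ROP = 226.8372 + 45.6217 = 272.4589

272.4589 units


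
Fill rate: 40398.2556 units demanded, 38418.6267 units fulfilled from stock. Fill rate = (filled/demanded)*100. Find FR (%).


FR = 38418.6267 / 40398.2556 * 100 = 95.0997

95.0997%


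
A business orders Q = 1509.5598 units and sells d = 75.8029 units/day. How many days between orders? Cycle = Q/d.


Cycle = 1509.5598 / 75.8029 = 19.9143

19.9143 days


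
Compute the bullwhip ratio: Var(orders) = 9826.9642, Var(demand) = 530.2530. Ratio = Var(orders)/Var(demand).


BW = 9826.9642 / 530.2530 = 18.5326

18.5326


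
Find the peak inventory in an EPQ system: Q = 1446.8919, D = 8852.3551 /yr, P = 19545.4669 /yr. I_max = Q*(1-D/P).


D/P = 0.4529
1 - D/P = 0.5471
I_max = 1446.8919 * 0.5471 = 791.5788

791.5788 units


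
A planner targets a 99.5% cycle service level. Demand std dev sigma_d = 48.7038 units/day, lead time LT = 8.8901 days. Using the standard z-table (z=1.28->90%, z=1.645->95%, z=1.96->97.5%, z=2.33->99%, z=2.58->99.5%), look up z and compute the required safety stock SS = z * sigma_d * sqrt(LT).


From the table, SL = 99.5% corresponds to z = 2.58
sqrt(LT) = sqrt(8.8901) = 2.9816
SS = 2.58 * 48.7038 * 2.9816 = 374.6587

374.6587 units


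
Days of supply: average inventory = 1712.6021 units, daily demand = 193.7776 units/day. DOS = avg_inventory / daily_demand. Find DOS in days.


DOS = 1712.6021 / 193.7776 = 8.8380

8.8380 days


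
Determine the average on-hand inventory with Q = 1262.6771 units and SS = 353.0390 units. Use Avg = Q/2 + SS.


Q/2 = 631.3386
Avg = 631.3386 + 353.0390 = 984.3776

984.3776 units


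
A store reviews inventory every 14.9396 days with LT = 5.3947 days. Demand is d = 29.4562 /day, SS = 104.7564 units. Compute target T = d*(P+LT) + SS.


P + LT = 20.3343
d*(P+LT) = 29.4562 * 20.3343 = 598.9712
T = 598.9712 + 104.7564 = 703.7276

703.7276 units


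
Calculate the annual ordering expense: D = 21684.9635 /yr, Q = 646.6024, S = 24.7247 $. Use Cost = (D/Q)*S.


Number of orders = D/Q = 33.5368
Cost = 33.5368 * 24.7247 = 829.1869

829.1869 $/yr


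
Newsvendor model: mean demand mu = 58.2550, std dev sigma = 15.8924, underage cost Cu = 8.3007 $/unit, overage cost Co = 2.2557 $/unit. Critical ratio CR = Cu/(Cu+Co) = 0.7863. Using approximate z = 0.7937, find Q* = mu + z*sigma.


CR = Cu/(Cu+Co) = 8.3007/(8.3007+2.2557) = 0.7863
z = 0.7937
Q* = 58.2550 + 0.7937 * 15.8924 = 70.8688

70.8688 units


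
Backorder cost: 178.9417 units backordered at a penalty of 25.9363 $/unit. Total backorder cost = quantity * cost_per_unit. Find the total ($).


Total = 178.9417 * 25.9363 = 4641.0856

4641.0856 $


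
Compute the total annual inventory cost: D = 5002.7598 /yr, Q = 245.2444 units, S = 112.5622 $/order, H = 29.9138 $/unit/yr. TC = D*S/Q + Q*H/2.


Ordering cost = D*S/Q = 2296.1652
Holding cost = Q*H/2 = 3668.0960
TC = 2296.1652 + 3668.0960 = 5964.2611

5964.2611 $/yr


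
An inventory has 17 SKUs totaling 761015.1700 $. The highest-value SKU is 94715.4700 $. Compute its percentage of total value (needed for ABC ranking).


Top item = 94715.4700
Total = 761015.1700
Percentage = 94715.4700 / 761015.1700 * 100 = 12.4459

12.4459%


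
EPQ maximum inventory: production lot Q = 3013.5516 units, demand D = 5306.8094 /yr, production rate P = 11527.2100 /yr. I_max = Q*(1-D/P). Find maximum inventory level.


D/P = 0.4604
1 - D/P = 0.5396
I_max = 3013.5516 * 0.5396 = 1626.1956

1626.1956 units


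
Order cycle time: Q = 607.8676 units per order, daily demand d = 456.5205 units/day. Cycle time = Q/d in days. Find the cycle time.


Cycle = 607.8676 / 456.5205 = 1.3315

1.3315 days


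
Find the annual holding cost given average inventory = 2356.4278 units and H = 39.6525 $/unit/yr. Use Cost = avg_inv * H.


Cost = 2356.4278 * 39.6525 = 93438.2533

93438.2533 $/yr


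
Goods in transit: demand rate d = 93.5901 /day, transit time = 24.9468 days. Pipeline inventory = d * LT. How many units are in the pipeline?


Pipeline = 93.5901 * 24.9468 = 2334.7735

2334.7735 units


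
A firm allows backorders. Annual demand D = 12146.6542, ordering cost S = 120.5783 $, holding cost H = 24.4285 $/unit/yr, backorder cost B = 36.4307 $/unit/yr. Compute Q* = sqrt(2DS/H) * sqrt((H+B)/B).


sqrt(2DS/H) = 346.2817
sqrt((H+B)/B) = 1.2925
Q* = 346.2817 * 1.2925 = 447.5678

447.5678 units


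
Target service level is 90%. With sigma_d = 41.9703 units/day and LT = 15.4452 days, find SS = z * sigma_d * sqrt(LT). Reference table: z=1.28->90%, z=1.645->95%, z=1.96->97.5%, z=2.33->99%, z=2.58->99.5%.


From the table, SL = 90% corresponds to z = 1.28
sqrt(LT) = sqrt(15.4452) = 3.9300
SS = 1.28 * 41.9703 * 3.9300 = 211.1294

211.1294 units


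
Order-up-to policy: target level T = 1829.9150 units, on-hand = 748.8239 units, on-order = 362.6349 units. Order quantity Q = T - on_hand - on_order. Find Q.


Inventory position = OH + OO = 748.8239 + 362.6349 = 1111.4588
Q = 1829.9150 - 1111.4588 = 718.4562

718.4562 units


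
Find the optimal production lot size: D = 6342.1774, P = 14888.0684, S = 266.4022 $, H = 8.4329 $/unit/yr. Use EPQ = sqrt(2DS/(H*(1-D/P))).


1 - D/P = 1 - 0.4260 = 0.5740
H*(1-D/P) = 4.8406
2DS = 3379140.0243
EPQ = sqrt(698088.1150) = 835.5167

835.5167 units


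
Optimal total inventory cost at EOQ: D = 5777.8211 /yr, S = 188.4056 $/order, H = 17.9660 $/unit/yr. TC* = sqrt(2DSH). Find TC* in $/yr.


2*D*S*H = 39114635.6155
TC* = sqrt(39114635.6155) = 6254.1695

6254.1695 $/yr


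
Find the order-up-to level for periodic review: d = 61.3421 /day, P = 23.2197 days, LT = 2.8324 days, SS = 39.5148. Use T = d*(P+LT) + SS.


P + LT = 26.0521
d*(P+LT) = 61.3421 * 26.0521 = 1598.0905
T = 1598.0905 + 39.5148 = 1637.6053

1637.6053 units


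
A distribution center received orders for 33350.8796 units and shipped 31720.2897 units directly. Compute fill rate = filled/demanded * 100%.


FR = 31720.2897 / 33350.8796 * 100 = 95.1108

95.1108%


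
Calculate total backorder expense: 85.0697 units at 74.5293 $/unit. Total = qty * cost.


Total = 85.0697 * 74.5293 = 6340.1852

6340.1852 $


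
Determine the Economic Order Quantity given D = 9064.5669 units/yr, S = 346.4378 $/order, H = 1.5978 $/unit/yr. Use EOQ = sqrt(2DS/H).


2*D*S = 2 * 9064.5669 * 346.4378 = 6280617.2296
2*D*S/H = 3930790.6056
EOQ = sqrt(3930790.6056) = 1982.6222

1982.6222 units


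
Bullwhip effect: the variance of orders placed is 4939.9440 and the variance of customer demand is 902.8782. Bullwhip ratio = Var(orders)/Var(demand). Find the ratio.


BW = 4939.9440 / 902.8782 = 5.4713

5.4713


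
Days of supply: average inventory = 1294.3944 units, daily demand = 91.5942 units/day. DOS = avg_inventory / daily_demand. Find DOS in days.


DOS = 1294.3944 / 91.5942 = 14.1318

14.1318 days


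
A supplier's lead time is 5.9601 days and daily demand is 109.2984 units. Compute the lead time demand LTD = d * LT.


LTD = 109.2984 * 5.9601 = 651.4294

651.4294 units


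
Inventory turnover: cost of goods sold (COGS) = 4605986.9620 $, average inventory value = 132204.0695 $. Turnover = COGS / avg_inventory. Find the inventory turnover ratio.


Turnover = 4605986.9620 / 132204.0695 = 34.8400

34.8400


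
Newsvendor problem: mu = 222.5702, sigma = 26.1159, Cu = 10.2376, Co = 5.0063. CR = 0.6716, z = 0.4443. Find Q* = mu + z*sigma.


CR = Cu/(Cu+Co) = 10.2376/(10.2376+5.0063) = 0.6716
z = 0.4443
Q* = 222.5702 + 0.4443 * 26.1159 = 234.1735

234.1735 units


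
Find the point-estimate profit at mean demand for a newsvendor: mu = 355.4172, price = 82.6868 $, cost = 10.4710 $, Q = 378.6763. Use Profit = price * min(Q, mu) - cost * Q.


Sales at mu = min(378.6763, 355.4172) = 355.4172
Revenue = 82.6868 * 355.4172 = 29388.3109
Total cost = 10.4710 * 378.6763 = 3965.1195
Profit = 29388.3109 - 3965.1195 = 25423.1914

25423.1914 $


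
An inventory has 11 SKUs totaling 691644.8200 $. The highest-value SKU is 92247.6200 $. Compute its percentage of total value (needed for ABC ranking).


Top item = 92247.6200
Total = 691644.8200
Percentage = 92247.6200 / 691644.8200 * 100 = 13.3374

13.3374%


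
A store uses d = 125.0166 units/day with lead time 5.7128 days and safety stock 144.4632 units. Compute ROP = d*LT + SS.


d*LT = 125.0166 * 5.7128 = 714.1948
ROP = 714.1948 + 144.4632 = 858.6580

858.6580 units


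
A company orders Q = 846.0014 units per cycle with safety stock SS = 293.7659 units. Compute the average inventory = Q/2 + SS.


Q/2 = 423.0007
Avg = 423.0007 + 293.7659 = 716.7666

716.7666 units


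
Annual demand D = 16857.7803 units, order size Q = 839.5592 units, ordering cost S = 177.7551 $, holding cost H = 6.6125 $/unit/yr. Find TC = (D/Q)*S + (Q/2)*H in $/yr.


Ordering cost = D*S/Q = 3569.2021
Holding cost = Q*H/2 = 2775.7926
TC = 3569.2021 + 2775.7926 = 6344.9947

6344.9947 $/yr


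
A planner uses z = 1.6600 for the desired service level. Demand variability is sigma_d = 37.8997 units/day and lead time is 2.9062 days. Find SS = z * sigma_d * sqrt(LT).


sqrt(LT) = sqrt(2.9062) = 1.7048
SS = 1.6600 * 37.8997 * 1.7048 = 107.2523

107.2523 units


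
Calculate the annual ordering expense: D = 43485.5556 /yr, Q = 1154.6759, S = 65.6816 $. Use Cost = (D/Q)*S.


Number of orders = D/Q = 37.6604
Cost = 37.6604 * 65.6816 = 2473.5953

2473.5953 $/yr


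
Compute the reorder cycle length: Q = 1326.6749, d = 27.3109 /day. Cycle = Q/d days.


Cycle = 1326.6749 / 27.3109 = 48.5768

48.5768 days


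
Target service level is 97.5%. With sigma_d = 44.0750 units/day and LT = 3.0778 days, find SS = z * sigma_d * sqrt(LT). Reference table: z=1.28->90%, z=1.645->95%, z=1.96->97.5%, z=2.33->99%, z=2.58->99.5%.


From the table, SL = 97.5% corresponds to z = 1.96
sqrt(LT) = sqrt(3.0778) = 1.7544
SS = 1.96 * 44.0750 * 1.7544 = 151.5544

151.5544 units


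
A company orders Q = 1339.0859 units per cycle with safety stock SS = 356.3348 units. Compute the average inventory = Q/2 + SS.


Q/2 = 669.5430
Avg = 669.5430 + 356.3348 = 1025.8778

1025.8778 units


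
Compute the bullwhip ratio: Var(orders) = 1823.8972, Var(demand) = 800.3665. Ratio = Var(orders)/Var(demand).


BW = 1823.8972 / 800.3665 = 2.2788

2.2788


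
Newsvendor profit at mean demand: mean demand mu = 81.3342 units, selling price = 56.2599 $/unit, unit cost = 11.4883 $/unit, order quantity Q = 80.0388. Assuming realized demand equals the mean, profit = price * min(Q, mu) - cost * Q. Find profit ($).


Sales at mu = min(80.0388, 81.3342) = 80.0388
Revenue = 56.2599 * 80.0388 = 4502.9749
Total cost = 11.4883 * 80.0388 = 919.5097
Profit = 4502.9749 - 919.5097 = 3583.4651

3583.4651 $


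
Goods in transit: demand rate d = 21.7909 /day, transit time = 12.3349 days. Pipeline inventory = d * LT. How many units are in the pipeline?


Pipeline = 21.7909 * 12.3349 = 268.7886

268.7886 units


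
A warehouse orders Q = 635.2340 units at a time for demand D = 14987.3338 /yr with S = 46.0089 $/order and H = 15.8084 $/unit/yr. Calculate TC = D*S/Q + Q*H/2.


Ordering cost = D*S/Q = 1085.5067
Holding cost = Q*H/2 = 5021.0166
TC = 1085.5067 + 5021.0166 = 6106.5232

6106.5232 $/yr


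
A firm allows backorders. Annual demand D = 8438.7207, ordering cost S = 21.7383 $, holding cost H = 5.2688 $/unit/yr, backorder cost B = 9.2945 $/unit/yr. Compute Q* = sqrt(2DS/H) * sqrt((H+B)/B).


sqrt(2DS/H) = 263.8823
sqrt((H+B)/B) = 1.2517
Q* = 263.8823 * 1.2517 = 330.3141

330.3141 units


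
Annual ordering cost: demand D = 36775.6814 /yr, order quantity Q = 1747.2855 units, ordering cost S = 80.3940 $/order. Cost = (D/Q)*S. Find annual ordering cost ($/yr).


Number of orders = D/Q = 21.0473
Cost = 21.0473 * 80.3940 = 1692.0784

1692.0784 $/yr


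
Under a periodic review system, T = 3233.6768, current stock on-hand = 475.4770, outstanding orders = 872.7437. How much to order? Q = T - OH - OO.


Inventory position = OH + OO = 475.4770 + 872.7437 = 1348.2207
Q = 3233.6768 - 1348.2207 = 1885.4561

1885.4561 units


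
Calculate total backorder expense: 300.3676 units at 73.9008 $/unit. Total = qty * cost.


Total = 300.3676 * 73.9008 = 22197.4059

22197.4059 $


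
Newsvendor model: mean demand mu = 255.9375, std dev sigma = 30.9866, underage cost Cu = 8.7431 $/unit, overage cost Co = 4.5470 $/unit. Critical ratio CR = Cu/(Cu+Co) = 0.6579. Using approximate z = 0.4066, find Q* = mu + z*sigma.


CR = Cu/(Cu+Co) = 8.7431/(8.7431+4.5470) = 0.6579
z = 0.4066
Q* = 255.9375 + 0.4066 * 30.9866 = 268.5367

268.5367 units


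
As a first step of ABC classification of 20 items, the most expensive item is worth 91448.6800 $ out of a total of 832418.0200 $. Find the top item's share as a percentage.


Top item = 91448.6800
Total = 832418.0200
Percentage = 91448.6800 / 832418.0200 * 100 = 10.9859

10.9859%


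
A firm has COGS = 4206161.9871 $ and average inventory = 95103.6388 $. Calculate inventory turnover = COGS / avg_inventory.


Turnover = 4206161.9871 / 95103.6388 = 44.2271

44.2271


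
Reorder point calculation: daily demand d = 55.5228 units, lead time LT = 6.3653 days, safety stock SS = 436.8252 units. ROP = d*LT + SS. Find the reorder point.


d*LT = 55.5228 * 6.3653 = 353.4193
ROP = 353.4193 + 436.8252 = 790.2445

790.2445 units


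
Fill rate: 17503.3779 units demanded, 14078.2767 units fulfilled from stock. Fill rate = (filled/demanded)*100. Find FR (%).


FR = 14078.2767 / 17503.3779 * 100 = 80.4318

80.4318%


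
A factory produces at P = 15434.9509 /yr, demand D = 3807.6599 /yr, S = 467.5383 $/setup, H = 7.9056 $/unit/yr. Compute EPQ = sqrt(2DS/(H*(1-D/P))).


1 - D/P = 1 - 0.2467 = 0.7533
H*(1-D/P) = 5.9554
2DS = 3560453.6732
EPQ = sqrt(597856.8550) = 773.2120

773.2120 units


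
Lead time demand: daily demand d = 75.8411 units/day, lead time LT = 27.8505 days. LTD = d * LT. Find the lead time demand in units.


LTD = 75.8411 * 27.8505 = 2112.2126

2112.2126 units


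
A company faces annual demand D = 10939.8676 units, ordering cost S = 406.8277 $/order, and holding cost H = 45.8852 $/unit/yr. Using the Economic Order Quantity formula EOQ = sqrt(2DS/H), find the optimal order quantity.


2*D*S = 2 * 10939.8676 * 406.8277 = 8901282.3480
2*D*S/H = 193990.2702
EOQ = sqrt(193990.2702) = 440.4433

440.4433 units


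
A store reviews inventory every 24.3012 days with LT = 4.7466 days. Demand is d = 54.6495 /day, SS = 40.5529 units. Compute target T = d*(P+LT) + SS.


P + LT = 29.0478
d*(P+LT) = 54.6495 * 29.0478 = 1587.4477
T = 1587.4477 + 40.5529 = 1628.0006

1628.0006 units


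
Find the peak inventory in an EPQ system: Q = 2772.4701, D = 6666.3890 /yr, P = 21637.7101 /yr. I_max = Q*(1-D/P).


D/P = 0.3081
1 - D/P = 0.6919
I_max = 2772.4701 * 0.6919 = 1918.2963

1918.2963 units


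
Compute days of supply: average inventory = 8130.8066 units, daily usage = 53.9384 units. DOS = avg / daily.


DOS = 8130.8066 / 53.9384 = 150.7425

150.7425 days


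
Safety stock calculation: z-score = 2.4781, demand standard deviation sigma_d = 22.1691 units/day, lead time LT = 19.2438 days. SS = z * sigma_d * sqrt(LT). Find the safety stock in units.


sqrt(LT) = sqrt(19.2438) = 4.3868
SS = 2.4781 * 22.1691 * 4.3868 = 240.9974

240.9974 units


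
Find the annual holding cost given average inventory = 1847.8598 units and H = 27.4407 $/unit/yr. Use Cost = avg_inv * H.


Cost = 1847.8598 * 27.4407 = 50706.5664

50706.5664 $/yr


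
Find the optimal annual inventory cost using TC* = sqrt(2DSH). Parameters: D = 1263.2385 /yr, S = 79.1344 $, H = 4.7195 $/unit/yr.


2*D*S*H = 943575.4943
TC* = sqrt(943575.4943) = 971.3781

971.3781 $/yr


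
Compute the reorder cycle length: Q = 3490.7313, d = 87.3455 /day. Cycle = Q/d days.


Cycle = 3490.7313 / 87.3455 = 39.9646

39.9646 days


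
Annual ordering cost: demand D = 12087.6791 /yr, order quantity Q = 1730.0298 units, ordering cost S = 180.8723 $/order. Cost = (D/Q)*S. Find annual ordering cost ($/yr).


Number of orders = D/Q = 6.9870
Cost = 6.9870 * 180.8723 = 1263.7507

1263.7507 $/yr


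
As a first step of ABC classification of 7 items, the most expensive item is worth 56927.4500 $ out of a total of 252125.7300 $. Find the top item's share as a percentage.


Top item = 56927.4500
Total = 252125.7300
Percentage = 56927.4500 / 252125.7300 * 100 = 22.5790

22.5790%


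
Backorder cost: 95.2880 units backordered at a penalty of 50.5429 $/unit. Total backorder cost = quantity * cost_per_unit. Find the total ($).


Total = 95.2880 * 50.5429 = 4816.1319

4816.1319 $


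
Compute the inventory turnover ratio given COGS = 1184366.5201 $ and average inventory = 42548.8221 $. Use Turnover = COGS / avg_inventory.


Turnover = 1184366.5201 / 42548.8221 = 27.8355

27.8355


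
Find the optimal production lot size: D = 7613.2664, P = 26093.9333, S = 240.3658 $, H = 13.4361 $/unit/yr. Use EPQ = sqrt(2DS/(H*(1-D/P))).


1 - D/P = 1 - 0.2918 = 0.7082
H*(1-D/P) = 9.5159
2DS = 3659937.7377
EPQ = sqrt(384611.5999) = 620.1706

620.1706 units


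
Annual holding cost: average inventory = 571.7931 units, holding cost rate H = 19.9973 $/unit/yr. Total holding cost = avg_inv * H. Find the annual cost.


Cost = 571.7931 * 19.9973 = 11434.3182

11434.3182 $/yr


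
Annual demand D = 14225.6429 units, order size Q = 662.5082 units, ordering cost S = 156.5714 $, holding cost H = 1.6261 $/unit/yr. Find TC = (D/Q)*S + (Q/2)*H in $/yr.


Ordering cost = D*S/Q = 3361.9642
Holding cost = Q*H/2 = 538.6523
TC = 3361.9642 + 538.6523 = 3900.6165

3900.6165 $/yr


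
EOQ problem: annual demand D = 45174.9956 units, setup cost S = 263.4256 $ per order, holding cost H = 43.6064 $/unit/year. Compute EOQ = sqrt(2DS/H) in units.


2*D*S = 2 * 45174.9956 * 263.4256 = 23800500.6419
2*D*S/H = 545802.9244
EOQ = sqrt(545802.9244) = 738.7848

738.7848 units


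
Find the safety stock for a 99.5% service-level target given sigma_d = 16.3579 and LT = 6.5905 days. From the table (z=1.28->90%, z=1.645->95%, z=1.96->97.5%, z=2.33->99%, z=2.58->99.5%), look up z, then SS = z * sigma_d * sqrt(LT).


From the table, SL = 99.5% corresponds to z = 2.58
sqrt(LT) = sqrt(6.5905) = 2.5672
SS = 2.58 * 16.3579 * 2.5672 = 108.3444

108.3444 units


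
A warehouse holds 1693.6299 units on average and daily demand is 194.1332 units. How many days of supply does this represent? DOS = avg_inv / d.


DOS = 1693.6299 / 194.1332 = 8.7241

8.7241 days


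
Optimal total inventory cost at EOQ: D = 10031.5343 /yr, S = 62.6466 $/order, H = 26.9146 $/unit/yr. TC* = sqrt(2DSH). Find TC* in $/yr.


2*D*S*H = 33828504.0896
TC* = sqrt(33828504.0896) = 5816.2277

5816.2277 $/yr


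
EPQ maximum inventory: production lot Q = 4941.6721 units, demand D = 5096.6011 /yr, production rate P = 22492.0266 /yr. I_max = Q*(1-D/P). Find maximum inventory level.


D/P = 0.2266
1 - D/P = 0.7734
I_max = 4941.6721 * 0.7734 = 3821.9094

3821.9094 units


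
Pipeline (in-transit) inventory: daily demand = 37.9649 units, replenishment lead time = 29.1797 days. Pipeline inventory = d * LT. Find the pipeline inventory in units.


Pipeline = 37.9649 * 29.1797 = 1107.8044

1107.8044 units


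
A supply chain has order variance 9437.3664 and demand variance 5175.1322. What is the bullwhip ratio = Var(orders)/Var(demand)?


BW = 9437.3664 / 5175.1322 = 1.8236

1.8236


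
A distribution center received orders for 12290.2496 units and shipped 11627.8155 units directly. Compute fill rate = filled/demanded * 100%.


FR = 11627.8155 / 12290.2496 * 100 = 94.6101

94.6101%


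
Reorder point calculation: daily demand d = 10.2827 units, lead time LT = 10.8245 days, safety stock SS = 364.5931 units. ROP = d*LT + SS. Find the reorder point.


d*LT = 10.2827 * 10.8245 = 111.3051
ROP = 111.3051 + 364.5931 = 475.8982

475.8982 units


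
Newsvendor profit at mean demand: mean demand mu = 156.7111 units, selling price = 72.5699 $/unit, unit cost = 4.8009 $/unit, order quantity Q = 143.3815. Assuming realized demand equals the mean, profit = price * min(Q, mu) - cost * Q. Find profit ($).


Sales at mu = min(143.3815, 156.7111) = 143.3815
Revenue = 72.5699 * 143.3815 = 10405.1811
Total cost = 4.8009 * 143.3815 = 688.3602
Profit = 10405.1811 - 688.3602 = 9716.8209

9716.8209 $


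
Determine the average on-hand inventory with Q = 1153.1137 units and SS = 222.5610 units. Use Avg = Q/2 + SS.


Q/2 = 576.5569
Avg = 576.5569 + 222.5610 = 799.1179

799.1179 units


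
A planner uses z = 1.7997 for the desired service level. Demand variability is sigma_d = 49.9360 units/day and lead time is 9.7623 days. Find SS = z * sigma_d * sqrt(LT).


sqrt(LT) = sqrt(9.7623) = 3.1245
SS = 1.7997 * 49.9360 * 3.1245 = 280.7954

280.7954 units


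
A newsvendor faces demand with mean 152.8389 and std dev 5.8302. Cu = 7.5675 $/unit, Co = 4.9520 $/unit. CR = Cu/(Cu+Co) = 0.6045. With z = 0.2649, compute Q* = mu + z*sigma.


CR = Cu/(Cu+Co) = 7.5675/(7.5675+4.9520) = 0.6045
z = 0.2649
Q* = 152.8389 + 0.2649 * 5.8302 = 154.3833

154.3833 units


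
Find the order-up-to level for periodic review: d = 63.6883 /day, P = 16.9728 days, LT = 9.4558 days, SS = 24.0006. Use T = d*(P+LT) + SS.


P + LT = 26.4286
d*(P+LT) = 63.6883 * 26.4286 = 1683.1926
T = 1683.1926 + 24.0006 = 1707.1932

1707.1932 units


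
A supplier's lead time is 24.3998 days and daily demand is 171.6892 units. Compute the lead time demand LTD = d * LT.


LTD = 171.6892 * 24.3998 = 4189.1821

4189.1821 units


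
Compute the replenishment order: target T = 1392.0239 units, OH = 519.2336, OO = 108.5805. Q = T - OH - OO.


Inventory position = OH + OO = 519.2336 + 108.5805 = 627.8141
Q = 1392.0239 - 627.8141 = 764.2098

764.2098 units


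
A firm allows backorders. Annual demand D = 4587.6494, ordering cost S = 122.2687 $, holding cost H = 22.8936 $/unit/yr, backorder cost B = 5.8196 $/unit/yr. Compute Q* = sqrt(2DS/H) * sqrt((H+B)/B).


sqrt(2DS/H) = 221.3659
sqrt((H+B)/B) = 2.2212
Q* = 221.3659 * 2.2212 = 491.7054

491.7054 units


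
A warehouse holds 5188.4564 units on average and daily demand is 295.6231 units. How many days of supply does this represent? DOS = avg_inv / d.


DOS = 5188.4564 / 295.6231 = 17.5509

17.5509 days


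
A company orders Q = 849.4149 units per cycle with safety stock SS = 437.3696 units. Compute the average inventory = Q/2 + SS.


Q/2 = 424.7074
Avg = 424.7074 + 437.3696 = 862.0770

862.0770 units


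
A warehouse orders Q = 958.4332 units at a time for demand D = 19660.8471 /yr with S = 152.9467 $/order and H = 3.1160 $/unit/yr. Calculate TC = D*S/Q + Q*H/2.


Ordering cost = D*S/Q = 3137.4765
Holding cost = Q*H/2 = 1493.2389
TC = 3137.4765 + 1493.2389 = 4630.7155

4630.7155 $/yr


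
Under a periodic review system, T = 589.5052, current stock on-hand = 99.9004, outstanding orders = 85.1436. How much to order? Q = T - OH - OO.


Inventory position = OH + OO = 99.9004 + 85.1436 = 185.0440
Q = 589.5052 - 185.0440 = 404.4612

404.4612 units


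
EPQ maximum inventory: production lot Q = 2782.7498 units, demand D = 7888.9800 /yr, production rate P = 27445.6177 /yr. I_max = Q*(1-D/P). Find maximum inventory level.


D/P = 0.2874
1 - D/P = 0.7126
I_max = 2782.7498 * 0.7126 = 1982.8750

1982.8750 units


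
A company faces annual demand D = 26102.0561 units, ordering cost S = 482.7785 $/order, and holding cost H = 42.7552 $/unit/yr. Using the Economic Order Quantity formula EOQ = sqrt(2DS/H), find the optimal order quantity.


2*D*S = 2 * 26102.0561 * 482.7785 = 25203022.9817
2*D*S/H = 589472.6953
EOQ = sqrt(589472.6953) = 767.7713

767.7713 units


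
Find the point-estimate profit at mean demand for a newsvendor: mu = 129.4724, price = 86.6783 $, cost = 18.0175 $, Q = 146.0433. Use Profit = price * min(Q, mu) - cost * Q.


Sales at mu = min(146.0433, 129.4724) = 129.4724
Revenue = 86.6783 * 129.4724 = 11222.4475
Total cost = 18.0175 * 146.0433 = 2631.3352
Profit = 11222.4475 - 2631.3352 = 8591.1124

8591.1124 $


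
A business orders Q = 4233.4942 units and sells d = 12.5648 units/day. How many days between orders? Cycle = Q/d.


Cycle = 4233.4942 / 12.5648 = 336.9329

336.9329 days


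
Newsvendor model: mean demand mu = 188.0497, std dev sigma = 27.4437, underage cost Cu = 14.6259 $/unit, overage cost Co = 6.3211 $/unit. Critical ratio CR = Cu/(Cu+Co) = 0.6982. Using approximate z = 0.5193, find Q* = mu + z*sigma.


CR = Cu/(Cu+Co) = 14.6259/(14.6259+6.3211) = 0.6982
z = 0.5193
Q* = 188.0497 + 0.5193 * 27.4437 = 202.3012

202.3012 units


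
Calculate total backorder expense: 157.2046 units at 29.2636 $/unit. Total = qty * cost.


Total = 157.2046 * 29.2636 = 4600.3725

4600.3725 $


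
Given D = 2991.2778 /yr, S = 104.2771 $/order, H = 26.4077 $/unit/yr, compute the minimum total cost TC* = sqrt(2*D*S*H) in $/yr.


2*D*S*H = 16474273.2772
TC* = sqrt(16474273.2772) = 4058.8512

4058.8512 $/yr


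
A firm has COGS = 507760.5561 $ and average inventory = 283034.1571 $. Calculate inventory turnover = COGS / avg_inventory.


Turnover = 507760.5561 / 283034.1571 = 1.7940

1.7940


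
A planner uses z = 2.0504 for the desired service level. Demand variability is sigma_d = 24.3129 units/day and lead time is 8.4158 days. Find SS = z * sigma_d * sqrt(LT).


sqrt(LT) = sqrt(8.4158) = 2.9010
SS = 2.0504 * 24.3129 * 2.9010 = 144.6182

144.6182 units


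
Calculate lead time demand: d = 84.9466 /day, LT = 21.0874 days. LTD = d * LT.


LTD = 84.9466 * 21.0874 = 1791.3029

1791.3029 units


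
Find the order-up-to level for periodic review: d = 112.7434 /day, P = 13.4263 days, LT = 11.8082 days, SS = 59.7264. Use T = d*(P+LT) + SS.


P + LT = 25.2345
d*(P+LT) = 112.7434 * 25.2345 = 2845.0233
T = 2845.0233 + 59.7264 = 2904.7497

2904.7497 units


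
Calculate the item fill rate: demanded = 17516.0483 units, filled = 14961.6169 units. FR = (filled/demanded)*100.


FR = 14961.6169 / 17516.0483 * 100 = 85.4166

85.4166%


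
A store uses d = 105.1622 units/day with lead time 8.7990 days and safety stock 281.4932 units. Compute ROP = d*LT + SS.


d*LT = 105.1622 * 8.7990 = 925.3222
ROP = 925.3222 + 281.4932 = 1206.8154

1206.8154 units


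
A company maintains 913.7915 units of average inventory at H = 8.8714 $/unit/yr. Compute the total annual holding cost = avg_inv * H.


Cost = 913.7915 * 8.8714 = 8106.6099

8106.6099 $/yr


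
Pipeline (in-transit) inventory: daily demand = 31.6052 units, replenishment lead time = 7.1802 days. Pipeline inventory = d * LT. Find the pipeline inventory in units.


Pipeline = 31.6052 * 7.1802 = 226.9317

226.9317 units


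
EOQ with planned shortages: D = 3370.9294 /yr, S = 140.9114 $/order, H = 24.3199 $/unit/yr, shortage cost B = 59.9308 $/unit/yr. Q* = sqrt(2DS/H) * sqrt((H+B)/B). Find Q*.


sqrt(2DS/H) = 197.6433
sqrt((H+B)/B) = 1.1857
Q* = 197.6433 * 1.1857 = 234.3385

234.3385 units


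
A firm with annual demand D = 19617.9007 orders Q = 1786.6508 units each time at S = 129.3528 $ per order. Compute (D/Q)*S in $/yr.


Number of orders = D/Q = 10.9803
Cost = 10.9803 * 129.3528 = 1420.3281

1420.3281 $/yr


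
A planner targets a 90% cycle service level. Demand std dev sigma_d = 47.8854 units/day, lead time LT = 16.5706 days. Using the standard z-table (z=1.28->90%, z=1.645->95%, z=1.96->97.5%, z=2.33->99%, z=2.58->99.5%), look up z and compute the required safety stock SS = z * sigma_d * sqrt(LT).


From the table, SL = 90% corresponds to z = 1.28
sqrt(LT) = sqrt(16.5706) = 4.0707
SS = 1.28 * 47.8854 * 4.0707 = 249.5067

249.5067 units


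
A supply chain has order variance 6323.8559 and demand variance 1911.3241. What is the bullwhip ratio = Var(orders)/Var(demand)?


BW = 6323.8559 / 1911.3241 = 3.3086

3.3086


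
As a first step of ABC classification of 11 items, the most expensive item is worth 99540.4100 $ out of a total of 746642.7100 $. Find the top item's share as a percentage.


Top item = 99540.4100
Total = 746642.7100
Percentage = 99540.4100 / 746642.7100 * 100 = 13.3317

13.3317%


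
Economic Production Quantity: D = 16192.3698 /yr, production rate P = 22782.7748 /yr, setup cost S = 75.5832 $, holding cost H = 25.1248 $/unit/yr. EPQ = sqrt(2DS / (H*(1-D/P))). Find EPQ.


1 - D/P = 1 - 0.7107 = 0.2893
H*(1-D/P) = 7.2679
2DS = 2447742.2501
EPQ = sqrt(336788.7563) = 580.3350

580.3350 units


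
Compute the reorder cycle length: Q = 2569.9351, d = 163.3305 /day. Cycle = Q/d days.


Cycle = 2569.9351 / 163.3305 = 15.7346

15.7346 days


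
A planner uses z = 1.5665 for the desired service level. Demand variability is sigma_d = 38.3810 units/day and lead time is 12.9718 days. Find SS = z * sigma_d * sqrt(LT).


sqrt(LT) = sqrt(12.9718) = 3.6016
SS = 1.5665 * 38.3810 * 3.6016 = 216.5443

216.5443 units


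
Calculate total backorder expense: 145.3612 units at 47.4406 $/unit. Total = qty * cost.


Total = 145.3612 * 47.4406 = 6896.0225

6896.0225 $


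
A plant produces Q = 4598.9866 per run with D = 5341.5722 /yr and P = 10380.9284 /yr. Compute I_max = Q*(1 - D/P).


D/P = 0.5146
1 - D/P = 0.4854
I_max = 4598.9866 * 0.4854 = 2232.5490

2232.5490 units


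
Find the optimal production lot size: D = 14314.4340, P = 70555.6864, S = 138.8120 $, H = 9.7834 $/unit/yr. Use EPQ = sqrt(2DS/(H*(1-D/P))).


1 - D/P = 1 - 0.2029 = 0.7971
H*(1-D/P) = 7.7985
2DS = 3974030.4248
EPQ = sqrt(509587.0883) = 713.8537

713.8537 units


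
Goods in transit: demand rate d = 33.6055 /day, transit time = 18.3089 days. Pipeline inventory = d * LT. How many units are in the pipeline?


Pipeline = 33.6055 * 18.3089 = 615.2797

615.2797 units


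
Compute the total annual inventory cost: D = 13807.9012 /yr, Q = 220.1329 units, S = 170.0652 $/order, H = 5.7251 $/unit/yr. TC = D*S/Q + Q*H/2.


Ordering cost = D*S/Q = 10667.3899
Holding cost = Q*H/2 = 630.1414
TC = 10667.3899 + 630.1414 = 11297.5314

11297.5314 $/yr


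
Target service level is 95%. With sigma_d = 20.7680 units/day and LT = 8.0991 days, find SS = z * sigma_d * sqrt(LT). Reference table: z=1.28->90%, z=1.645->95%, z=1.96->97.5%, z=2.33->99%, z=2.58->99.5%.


From the table, SL = 95% corresponds to z = 1.645
sqrt(LT) = sqrt(8.0991) = 2.8459
SS = 1.645 * 20.7680 * 2.8459 = 97.2252

97.2252 units


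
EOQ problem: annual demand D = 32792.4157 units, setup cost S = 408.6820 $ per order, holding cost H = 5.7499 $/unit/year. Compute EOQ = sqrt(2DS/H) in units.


2*D*S = 2 * 32792.4157 * 408.6820 = 26803340.0662
2*D*S/H = 4661531.5164
EOQ = sqrt(4661531.5164) = 2159.0580

2159.0580 units


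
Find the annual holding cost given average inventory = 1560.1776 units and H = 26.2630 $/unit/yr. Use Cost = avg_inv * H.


Cost = 1560.1776 * 26.2630 = 40974.9443

40974.9443 $/yr


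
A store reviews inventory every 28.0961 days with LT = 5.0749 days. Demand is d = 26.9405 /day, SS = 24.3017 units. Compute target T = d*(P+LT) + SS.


P + LT = 33.1710
d*(P+LT) = 26.9405 * 33.1710 = 893.6433
T = 893.6433 + 24.3017 = 917.9450

917.9450 units


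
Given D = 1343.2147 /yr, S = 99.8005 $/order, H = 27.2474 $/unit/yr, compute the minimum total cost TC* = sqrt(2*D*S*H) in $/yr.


2*D*S*H = 7305218.5992
TC* = sqrt(7305218.5992) = 2702.8168

2702.8168 $/yr


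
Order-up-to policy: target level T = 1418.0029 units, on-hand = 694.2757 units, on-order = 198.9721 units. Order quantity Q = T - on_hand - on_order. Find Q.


Inventory position = OH + OO = 694.2757 + 198.9721 = 893.2478
Q = 1418.0029 - 893.2478 = 524.7551

524.7551 units


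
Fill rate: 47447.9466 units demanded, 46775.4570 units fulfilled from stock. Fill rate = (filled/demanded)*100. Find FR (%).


FR = 46775.4570 / 47447.9466 * 100 = 98.5827

98.5827%


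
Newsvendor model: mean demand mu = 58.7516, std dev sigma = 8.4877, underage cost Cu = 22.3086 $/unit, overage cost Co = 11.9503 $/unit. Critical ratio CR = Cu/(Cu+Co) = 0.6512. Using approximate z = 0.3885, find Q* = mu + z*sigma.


CR = Cu/(Cu+Co) = 22.3086/(22.3086+11.9503) = 0.6512
z = 0.3885
Q* = 58.7516 + 0.3885 * 8.4877 = 62.0491

62.0491 units


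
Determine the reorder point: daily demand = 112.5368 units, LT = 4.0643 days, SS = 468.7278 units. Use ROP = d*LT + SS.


d*LT = 112.5368 * 4.0643 = 457.3833
ROP = 457.3833 + 468.7278 = 926.1111

926.1111 units


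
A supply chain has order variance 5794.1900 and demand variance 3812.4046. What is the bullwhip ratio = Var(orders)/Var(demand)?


BW = 5794.1900 / 3812.4046 = 1.5198

1.5198


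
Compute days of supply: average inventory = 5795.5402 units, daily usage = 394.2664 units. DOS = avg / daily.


DOS = 5795.5402 / 394.2664 = 14.6996

14.6996 days


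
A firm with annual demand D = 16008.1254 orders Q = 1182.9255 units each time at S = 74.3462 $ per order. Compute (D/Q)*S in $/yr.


Number of orders = D/Q = 13.5327
Cost = 13.5327 * 74.3462 = 1006.1016

1006.1016 $/yr


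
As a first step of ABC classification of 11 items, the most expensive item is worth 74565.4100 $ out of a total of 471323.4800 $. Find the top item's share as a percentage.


Top item = 74565.4100
Total = 471323.4800
Percentage = 74565.4100 / 471323.4800 * 100 = 15.8204

15.8204%


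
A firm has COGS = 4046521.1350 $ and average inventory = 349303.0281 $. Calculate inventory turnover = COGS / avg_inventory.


Turnover = 4046521.1350 / 349303.0281 = 11.5846

11.5846


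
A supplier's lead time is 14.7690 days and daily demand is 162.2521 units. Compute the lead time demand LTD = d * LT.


LTD = 162.2521 * 14.7690 = 2396.3013

2396.3013 units


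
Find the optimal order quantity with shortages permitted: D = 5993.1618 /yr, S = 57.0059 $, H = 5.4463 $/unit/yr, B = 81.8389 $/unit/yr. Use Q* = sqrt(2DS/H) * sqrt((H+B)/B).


sqrt(2DS/H) = 354.2029
sqrt((H+B)/B) = 1.0327
Q* = 354.2029 * 1.0327 = 365.7990

365.7990 units


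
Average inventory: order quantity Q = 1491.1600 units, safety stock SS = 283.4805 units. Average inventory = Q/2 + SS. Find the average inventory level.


Q/2 = 745.5800
Avg = 745.5800 + 283.4805 = 1029.0605

1029.0605 units


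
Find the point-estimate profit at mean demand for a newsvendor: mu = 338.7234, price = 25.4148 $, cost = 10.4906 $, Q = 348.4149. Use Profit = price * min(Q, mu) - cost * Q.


Sales at mu = min(348.4149, 338.7234) = 338.7234
Revenue = 25.4148 * 338.7234 = 8608.5875
Total cost = 10.4906 * 348.4149 = 3655.0813
Profit = 8608.5875 - 3655.0813 = 4953.5061

4953.5061 $


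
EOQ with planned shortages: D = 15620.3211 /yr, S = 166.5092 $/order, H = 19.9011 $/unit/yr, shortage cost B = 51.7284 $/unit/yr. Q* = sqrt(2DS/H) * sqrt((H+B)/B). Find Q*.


sqrt(2DS/H) = 511.2585
sqrt((H+B)/B) = 1.1767
Q* = 511.2585 * 1.1767 = 601.6196

601.6196 units
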